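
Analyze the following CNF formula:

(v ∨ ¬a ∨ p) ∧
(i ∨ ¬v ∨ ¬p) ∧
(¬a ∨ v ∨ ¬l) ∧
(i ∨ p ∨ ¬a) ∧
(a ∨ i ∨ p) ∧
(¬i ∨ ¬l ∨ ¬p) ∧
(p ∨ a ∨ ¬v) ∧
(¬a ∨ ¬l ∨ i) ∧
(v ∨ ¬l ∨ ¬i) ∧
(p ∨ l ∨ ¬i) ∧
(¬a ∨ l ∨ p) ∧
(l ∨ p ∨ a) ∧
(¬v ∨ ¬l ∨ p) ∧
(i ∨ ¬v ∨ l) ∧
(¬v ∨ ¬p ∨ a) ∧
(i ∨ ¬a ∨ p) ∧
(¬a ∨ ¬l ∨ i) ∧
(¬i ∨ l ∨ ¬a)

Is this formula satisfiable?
Yes

Yes, the formula is satisfiable.

One satisfying assignment is: p=True, a=False, l=False, v=False, i=False

Verification: With this assignment, all 18 clauses evaluate to true.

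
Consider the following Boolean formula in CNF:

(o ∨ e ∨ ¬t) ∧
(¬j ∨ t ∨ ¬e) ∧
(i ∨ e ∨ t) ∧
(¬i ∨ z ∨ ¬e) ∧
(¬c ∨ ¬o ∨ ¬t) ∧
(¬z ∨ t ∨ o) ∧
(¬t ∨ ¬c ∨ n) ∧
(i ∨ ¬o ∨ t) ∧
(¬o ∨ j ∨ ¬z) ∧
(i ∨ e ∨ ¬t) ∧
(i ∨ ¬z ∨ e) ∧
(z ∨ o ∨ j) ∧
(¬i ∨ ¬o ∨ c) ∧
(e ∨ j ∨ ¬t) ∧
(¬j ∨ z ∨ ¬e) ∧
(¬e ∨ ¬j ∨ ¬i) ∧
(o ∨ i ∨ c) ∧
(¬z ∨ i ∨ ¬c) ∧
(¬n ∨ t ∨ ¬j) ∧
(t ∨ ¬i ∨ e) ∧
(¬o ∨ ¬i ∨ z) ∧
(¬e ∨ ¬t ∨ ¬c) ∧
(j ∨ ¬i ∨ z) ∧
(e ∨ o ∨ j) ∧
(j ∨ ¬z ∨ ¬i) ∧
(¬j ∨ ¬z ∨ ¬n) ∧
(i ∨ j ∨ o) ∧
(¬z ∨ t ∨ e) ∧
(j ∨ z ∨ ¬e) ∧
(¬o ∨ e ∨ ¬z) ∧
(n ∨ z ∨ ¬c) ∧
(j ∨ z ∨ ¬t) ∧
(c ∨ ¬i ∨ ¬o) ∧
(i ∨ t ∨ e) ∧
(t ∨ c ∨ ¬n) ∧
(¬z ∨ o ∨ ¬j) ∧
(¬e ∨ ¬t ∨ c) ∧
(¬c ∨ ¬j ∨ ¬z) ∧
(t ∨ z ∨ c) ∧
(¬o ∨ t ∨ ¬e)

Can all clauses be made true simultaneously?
No

No, the formula is not satisfiable.

No assignment of truth values to the variables can make all 40 clauses true simultaneously.

The formula is UNSAT (unsatisfiable).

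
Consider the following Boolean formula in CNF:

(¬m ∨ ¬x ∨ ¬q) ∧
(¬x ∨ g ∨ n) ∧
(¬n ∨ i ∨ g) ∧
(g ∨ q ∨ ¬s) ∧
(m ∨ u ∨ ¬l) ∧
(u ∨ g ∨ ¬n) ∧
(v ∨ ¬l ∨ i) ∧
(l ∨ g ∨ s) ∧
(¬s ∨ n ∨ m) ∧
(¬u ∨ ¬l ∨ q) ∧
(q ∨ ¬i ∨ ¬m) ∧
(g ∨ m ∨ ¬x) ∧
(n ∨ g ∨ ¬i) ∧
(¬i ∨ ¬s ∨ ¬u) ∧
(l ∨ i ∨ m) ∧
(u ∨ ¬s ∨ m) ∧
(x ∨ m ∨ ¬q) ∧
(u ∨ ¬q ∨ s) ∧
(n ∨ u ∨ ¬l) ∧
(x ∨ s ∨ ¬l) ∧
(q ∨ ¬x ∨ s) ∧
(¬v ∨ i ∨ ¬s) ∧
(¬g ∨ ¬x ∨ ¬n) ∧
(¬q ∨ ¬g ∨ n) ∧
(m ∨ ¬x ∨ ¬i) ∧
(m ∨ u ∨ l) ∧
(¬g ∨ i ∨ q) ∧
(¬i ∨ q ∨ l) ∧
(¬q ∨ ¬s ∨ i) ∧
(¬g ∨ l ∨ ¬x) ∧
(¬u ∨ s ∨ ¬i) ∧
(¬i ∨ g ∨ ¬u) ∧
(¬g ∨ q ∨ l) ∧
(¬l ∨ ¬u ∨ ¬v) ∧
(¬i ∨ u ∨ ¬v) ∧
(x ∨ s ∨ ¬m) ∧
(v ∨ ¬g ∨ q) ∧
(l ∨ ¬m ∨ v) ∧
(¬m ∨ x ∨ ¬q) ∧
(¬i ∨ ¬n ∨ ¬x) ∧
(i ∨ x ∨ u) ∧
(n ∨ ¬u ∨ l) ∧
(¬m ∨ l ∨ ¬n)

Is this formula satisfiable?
No

No, the formula is not satisfiable.

No assignment of truth values to the variables can make all 43 clauses true simultaneously.

The formula is UNSAT (unsatisfiable).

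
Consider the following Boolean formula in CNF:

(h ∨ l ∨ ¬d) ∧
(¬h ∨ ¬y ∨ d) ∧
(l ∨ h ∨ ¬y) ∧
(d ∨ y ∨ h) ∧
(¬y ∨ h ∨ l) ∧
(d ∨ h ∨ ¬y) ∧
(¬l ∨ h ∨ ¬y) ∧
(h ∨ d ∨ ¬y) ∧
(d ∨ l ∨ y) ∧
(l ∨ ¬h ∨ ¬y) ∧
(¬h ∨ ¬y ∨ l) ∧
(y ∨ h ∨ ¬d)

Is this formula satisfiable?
Yes

Yes, the formula is satisfiable.

One satisfying assignment is: h=True, d=False, l=True, y=False

Verification: With this assignment, all 12 clauses evaluate to true.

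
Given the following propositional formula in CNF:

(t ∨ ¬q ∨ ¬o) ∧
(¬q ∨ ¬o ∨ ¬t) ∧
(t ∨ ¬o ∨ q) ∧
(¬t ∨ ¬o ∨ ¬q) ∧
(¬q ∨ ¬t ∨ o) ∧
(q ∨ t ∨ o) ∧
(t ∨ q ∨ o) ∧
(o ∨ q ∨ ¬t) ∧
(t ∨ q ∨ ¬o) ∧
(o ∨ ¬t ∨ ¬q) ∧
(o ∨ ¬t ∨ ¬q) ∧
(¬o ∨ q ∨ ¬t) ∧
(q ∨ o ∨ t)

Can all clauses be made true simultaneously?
Yes

Yes, the formula is satisfiable.

One satisfying assignment is: o=False, q=True, t=False

Verification: With this assignment, all 13 clauses evaluate to true.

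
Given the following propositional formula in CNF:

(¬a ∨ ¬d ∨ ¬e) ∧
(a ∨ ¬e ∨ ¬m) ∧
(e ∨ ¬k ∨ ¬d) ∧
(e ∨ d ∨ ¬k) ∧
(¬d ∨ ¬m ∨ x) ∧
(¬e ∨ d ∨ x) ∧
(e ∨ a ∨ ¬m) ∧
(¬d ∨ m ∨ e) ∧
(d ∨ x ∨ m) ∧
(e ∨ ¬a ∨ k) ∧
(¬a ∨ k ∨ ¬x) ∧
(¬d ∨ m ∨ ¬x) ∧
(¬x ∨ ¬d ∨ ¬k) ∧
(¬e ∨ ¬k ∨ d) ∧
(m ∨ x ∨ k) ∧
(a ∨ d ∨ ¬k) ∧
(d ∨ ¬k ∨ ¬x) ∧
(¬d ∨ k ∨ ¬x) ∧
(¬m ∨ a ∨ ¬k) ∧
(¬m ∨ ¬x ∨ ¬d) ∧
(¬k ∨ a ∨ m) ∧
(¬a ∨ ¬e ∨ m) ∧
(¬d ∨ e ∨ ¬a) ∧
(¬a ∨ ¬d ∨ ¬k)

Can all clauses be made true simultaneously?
Yes

Yes, the formula is satisfiable.

One satisfying assignment is: a=False, m=False, x=True, k=False, d=False, e=False

Verification: With this assignment, all 24 clauses evaluate to true.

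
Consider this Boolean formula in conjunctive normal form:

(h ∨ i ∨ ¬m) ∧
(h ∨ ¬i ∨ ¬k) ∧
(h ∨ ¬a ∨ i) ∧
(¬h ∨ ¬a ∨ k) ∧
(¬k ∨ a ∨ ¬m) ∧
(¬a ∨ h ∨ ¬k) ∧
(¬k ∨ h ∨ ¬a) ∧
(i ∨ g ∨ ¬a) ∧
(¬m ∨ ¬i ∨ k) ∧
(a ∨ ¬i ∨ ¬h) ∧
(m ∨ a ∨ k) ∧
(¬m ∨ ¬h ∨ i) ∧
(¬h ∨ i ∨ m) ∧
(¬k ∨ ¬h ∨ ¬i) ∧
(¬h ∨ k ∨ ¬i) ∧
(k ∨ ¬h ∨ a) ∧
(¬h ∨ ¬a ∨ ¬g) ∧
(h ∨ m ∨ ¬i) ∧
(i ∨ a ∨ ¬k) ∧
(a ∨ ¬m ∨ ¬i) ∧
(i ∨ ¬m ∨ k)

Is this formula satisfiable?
No

No, the formula is not satisfiable.

No assignment of truth values to the variables can make all 21 clauses true simultaneously.

The formula is UNSAT (unsatisfiable).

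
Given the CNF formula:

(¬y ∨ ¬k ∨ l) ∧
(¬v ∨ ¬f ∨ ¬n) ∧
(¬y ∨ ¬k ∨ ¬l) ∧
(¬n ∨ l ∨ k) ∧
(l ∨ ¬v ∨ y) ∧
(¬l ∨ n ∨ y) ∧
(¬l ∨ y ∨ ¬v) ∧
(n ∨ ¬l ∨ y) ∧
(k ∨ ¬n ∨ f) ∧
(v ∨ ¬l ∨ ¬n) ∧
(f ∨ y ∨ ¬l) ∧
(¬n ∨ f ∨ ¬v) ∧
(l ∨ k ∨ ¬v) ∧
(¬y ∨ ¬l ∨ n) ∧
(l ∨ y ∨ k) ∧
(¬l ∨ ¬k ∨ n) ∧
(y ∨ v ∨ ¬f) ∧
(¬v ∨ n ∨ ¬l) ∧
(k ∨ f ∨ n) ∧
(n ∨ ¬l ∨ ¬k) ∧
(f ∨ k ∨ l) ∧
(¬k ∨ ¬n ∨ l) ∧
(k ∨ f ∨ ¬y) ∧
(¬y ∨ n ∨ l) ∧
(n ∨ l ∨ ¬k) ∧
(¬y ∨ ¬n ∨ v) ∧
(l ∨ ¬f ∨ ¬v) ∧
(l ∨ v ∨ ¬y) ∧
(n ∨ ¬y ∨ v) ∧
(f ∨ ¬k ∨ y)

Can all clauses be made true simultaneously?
No

No, the formula is not satisfiable.

No assignment of truth values to the variables can make all 30 clauses true simultaneously.

The formula is UNSAT (unsatisfiable).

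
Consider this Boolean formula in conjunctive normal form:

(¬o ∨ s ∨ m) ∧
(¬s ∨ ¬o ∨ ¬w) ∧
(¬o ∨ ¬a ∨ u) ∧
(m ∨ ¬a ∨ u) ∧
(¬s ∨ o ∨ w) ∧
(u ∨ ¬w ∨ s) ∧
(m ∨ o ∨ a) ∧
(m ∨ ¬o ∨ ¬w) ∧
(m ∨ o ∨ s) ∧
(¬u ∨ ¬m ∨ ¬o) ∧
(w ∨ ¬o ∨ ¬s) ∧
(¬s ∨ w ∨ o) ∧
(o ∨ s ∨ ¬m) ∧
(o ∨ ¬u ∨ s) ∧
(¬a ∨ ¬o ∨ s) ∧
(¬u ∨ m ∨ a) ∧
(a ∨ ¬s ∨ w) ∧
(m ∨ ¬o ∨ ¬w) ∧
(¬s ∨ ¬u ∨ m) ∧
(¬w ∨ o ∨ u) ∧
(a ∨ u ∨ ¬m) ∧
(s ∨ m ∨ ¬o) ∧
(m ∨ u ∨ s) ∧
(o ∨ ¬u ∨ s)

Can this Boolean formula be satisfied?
Yes

Yes, the formula is satisfiable.

One satisfying assignment is: s=True, m=True, w=True, o=False, u=True, a=False

Verification: With this assignment, all 24 clauses evaluate to true.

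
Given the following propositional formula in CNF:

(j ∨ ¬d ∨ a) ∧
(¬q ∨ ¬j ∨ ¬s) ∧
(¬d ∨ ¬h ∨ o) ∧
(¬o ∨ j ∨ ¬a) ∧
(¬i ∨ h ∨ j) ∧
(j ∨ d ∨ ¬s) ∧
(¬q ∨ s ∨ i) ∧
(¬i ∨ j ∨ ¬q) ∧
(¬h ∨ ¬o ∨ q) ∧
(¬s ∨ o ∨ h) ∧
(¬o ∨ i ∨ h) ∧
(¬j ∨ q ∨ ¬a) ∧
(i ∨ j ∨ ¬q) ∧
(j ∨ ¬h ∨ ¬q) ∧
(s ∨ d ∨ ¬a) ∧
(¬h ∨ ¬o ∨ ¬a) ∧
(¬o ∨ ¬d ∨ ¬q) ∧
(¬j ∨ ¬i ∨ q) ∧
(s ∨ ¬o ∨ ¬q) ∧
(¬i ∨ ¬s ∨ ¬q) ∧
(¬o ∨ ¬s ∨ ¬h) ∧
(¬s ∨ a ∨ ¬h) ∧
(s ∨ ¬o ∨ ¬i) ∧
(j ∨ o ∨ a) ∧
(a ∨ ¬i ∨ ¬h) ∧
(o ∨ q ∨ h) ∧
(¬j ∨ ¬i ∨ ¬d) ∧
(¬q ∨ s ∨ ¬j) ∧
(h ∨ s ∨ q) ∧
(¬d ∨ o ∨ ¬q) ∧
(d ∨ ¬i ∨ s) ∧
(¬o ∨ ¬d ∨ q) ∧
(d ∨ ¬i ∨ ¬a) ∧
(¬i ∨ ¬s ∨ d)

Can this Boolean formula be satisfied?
Yes

Yes, the formula is satisfiable.

One satisfying assignment is: q=False, j=True, h=True, a=False, i=False, d=False, o=False, s=False

Verification: With this assignment, all 34 clauses evaluate to true.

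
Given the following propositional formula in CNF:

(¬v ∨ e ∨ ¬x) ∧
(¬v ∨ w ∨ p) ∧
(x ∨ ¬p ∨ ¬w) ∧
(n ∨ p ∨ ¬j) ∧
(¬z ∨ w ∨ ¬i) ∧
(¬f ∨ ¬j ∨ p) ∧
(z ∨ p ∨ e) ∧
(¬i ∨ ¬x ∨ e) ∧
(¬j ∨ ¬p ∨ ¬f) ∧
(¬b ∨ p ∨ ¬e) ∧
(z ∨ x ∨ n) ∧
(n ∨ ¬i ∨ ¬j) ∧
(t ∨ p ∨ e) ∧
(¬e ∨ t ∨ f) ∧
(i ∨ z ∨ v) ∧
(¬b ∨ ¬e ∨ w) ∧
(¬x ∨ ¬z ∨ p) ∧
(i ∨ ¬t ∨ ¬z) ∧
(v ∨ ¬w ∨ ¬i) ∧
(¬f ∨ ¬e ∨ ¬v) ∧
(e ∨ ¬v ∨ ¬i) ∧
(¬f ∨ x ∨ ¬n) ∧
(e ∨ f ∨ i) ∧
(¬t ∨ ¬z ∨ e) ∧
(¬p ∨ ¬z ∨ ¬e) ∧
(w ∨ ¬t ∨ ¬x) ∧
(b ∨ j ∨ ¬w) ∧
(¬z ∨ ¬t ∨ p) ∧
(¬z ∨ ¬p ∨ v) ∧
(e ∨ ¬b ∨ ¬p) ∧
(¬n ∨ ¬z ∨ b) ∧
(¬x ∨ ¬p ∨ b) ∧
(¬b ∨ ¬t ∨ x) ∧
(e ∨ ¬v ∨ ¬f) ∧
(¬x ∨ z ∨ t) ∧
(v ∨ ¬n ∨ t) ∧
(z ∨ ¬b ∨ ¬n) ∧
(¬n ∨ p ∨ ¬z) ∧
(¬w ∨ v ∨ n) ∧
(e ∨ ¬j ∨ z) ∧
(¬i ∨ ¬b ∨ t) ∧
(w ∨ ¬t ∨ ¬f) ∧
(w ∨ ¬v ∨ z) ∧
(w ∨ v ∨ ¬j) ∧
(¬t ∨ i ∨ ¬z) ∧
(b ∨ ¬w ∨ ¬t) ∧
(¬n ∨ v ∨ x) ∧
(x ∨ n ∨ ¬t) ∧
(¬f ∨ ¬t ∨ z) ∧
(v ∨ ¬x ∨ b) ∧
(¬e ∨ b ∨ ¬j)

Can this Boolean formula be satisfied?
Yes

Yes, the formula is satisfiable.

One satisfying assignment is: t=True, b=True, e=True, f=False, w=True, v=True, n=False, z=False, i=False, j=False, x=True, p=True

Verification: With this assignment, all 51 clauses evaluate to true.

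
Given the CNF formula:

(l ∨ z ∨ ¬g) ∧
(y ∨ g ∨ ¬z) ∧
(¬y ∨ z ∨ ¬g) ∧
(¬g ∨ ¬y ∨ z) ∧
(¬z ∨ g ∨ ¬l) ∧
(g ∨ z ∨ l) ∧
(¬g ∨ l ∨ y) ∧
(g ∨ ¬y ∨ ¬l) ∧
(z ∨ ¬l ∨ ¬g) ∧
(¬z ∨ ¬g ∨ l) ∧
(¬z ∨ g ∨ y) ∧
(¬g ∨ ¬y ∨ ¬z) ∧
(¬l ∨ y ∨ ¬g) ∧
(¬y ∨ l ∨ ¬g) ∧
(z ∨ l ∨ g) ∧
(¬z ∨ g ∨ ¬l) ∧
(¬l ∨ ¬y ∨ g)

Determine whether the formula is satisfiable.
Yes

Yes, the formula is satisfiable.

One satisfying assignment is: y=False, g=False, z=False, l=True

Verification: With this assignment, all 17 clauses evaluate to true.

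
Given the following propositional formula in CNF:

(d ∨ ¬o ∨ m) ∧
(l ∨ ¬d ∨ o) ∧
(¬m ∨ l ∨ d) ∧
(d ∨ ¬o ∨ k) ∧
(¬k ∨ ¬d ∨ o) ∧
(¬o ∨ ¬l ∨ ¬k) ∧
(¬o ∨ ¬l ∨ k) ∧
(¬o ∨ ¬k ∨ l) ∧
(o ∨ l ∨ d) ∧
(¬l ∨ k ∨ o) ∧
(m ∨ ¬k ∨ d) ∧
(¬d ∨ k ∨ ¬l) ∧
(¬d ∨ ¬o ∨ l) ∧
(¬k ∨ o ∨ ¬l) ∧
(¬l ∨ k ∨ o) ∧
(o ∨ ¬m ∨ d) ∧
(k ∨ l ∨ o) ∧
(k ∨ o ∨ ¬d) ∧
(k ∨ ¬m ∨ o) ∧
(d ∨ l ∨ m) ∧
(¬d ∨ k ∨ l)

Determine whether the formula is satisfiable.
No

No, the formula is not satisfiable.

No assignment of truth values to the variables can make all 21 clauses true simultaneously.

The formula is UNSAT (unsatisfiable).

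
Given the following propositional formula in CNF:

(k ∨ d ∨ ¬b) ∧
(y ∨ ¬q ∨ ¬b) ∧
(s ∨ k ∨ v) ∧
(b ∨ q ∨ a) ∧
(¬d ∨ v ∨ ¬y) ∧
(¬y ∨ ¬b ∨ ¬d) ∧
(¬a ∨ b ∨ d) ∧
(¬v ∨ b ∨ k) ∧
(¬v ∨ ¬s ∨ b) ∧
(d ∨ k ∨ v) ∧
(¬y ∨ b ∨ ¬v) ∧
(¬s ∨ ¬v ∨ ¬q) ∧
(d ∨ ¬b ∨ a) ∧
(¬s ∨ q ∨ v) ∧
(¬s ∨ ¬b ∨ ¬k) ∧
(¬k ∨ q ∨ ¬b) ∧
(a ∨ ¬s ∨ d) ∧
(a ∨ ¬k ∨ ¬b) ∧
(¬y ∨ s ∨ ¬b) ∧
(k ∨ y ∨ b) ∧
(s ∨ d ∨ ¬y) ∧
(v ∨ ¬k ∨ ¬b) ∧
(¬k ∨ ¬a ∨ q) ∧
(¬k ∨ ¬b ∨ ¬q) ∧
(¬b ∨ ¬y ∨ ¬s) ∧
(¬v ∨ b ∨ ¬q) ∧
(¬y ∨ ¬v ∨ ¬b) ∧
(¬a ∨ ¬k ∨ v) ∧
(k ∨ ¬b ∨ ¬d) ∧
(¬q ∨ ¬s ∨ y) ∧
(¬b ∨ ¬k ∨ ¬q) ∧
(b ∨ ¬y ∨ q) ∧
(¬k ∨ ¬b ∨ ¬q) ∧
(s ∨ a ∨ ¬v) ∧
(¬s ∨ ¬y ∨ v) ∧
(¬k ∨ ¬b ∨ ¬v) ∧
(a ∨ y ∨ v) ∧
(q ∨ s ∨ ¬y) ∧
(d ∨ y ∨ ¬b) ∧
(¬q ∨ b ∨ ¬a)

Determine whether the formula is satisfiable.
No

No, the formula is not satisfiable.

No assignment of truth values to the variables can make all 40 clauses true simultaneously.

The formula is UNSAT (unsatisfiable).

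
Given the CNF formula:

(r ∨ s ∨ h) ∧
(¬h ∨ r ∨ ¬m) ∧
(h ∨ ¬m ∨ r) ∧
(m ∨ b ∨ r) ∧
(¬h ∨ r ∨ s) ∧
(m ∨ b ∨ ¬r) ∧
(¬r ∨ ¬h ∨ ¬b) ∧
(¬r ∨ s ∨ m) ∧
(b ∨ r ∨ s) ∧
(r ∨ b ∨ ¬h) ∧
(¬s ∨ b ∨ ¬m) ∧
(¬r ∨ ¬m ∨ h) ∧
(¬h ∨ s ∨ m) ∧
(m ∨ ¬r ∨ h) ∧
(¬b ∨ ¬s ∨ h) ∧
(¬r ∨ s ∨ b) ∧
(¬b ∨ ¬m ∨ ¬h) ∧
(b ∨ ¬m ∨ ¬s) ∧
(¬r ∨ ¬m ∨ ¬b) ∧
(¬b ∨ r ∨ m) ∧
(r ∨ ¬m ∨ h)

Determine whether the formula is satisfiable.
No

No, the formula is not satisfiable.

No assignment of truth values to the variables can make all 21 clauses true simultaneously.

The formula is UNSAT (unsatisfiable).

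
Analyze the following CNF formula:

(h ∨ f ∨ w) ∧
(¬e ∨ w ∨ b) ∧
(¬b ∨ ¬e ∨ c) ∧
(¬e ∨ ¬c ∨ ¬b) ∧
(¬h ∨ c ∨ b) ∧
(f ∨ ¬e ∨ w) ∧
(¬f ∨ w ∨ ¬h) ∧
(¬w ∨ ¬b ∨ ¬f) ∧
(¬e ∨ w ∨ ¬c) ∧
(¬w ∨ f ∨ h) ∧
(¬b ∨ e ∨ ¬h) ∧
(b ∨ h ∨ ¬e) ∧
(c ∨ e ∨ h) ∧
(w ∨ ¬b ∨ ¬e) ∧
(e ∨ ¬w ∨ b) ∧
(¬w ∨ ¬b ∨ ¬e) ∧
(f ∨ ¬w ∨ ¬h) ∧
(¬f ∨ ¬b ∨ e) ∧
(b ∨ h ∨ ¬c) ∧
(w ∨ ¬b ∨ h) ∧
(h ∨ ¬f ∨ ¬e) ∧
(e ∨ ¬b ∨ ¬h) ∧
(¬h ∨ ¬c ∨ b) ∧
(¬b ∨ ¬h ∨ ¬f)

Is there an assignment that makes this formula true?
No

No, the formula is not satisfiable.

No assignment of truth values to the variables can make all 24 clauses true simultaneously.

The formula is UNSAT (unsatisfiable).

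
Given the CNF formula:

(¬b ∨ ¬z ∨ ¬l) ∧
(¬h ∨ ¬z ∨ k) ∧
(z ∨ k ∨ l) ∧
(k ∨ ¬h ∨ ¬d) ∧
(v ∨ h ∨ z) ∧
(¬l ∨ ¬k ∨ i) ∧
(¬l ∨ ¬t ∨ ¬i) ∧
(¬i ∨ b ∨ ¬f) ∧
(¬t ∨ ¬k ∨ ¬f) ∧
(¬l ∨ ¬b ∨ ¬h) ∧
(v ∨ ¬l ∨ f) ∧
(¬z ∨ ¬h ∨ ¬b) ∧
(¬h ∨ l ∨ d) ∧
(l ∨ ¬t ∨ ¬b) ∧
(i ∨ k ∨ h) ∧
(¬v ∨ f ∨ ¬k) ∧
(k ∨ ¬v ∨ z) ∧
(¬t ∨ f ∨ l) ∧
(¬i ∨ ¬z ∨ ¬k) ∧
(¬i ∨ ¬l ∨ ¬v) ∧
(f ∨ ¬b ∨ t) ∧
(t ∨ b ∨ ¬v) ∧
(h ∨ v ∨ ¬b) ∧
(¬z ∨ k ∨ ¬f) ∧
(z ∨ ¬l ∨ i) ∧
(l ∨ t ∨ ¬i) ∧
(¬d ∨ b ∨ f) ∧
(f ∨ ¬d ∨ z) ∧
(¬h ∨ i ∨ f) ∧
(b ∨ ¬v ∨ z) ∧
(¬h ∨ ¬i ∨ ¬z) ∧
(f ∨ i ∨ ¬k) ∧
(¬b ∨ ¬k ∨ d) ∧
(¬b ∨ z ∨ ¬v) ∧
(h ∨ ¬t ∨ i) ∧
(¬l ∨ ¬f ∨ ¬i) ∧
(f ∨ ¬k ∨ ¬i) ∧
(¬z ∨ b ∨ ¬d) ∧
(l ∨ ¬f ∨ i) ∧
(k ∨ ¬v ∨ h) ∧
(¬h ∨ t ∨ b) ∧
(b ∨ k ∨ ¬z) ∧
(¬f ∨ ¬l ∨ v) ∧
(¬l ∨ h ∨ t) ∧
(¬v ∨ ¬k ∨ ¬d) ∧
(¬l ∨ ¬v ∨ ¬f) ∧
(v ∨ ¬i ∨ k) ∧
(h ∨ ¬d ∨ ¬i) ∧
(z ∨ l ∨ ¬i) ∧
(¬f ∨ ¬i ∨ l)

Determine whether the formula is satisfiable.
No

No, the formula is not satisfiable.

No assignment of truth values to the variables can make all 50 clauses true simultaneously.

The formula is UNSAT (unsatisfiable).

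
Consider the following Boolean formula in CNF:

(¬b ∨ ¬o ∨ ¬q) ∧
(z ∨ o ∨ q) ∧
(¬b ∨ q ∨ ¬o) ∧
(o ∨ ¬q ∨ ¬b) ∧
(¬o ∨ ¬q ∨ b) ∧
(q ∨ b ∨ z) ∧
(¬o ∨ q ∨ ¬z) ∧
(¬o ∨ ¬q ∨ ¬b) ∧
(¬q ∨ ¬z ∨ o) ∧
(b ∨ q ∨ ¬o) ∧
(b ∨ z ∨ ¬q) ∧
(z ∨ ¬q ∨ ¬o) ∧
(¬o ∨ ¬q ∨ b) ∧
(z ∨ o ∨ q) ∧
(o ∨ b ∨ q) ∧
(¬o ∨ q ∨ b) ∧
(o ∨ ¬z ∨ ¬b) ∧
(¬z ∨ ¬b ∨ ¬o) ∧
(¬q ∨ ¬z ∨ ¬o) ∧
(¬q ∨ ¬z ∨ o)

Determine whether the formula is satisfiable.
No

No, the formula is not satisfiable.

No assignment of truth values to the variables can make all 20 clauses true simultaneously.

The formula is UNSAT (unsatisfiable).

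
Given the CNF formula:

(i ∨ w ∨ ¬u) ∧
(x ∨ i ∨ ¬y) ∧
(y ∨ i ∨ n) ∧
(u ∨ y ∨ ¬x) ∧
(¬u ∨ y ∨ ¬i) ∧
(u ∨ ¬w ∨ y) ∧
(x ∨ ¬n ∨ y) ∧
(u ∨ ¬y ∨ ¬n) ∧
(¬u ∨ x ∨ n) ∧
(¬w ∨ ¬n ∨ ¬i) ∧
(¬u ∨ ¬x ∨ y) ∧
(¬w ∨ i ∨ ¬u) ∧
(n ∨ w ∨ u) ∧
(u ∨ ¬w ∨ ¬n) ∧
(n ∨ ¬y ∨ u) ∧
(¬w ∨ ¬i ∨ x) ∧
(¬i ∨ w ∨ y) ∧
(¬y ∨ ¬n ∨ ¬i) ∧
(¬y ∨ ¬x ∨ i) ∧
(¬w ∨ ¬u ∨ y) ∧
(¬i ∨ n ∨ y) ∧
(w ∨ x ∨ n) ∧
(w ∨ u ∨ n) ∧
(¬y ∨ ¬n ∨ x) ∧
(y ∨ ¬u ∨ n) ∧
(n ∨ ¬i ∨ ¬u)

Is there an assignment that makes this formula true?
No

No, the formula is not satisfiable.

No assignment of truth values to the variables can make all 26 clauses true simultaneously.

The formula is UNSAT (unsatisfiable).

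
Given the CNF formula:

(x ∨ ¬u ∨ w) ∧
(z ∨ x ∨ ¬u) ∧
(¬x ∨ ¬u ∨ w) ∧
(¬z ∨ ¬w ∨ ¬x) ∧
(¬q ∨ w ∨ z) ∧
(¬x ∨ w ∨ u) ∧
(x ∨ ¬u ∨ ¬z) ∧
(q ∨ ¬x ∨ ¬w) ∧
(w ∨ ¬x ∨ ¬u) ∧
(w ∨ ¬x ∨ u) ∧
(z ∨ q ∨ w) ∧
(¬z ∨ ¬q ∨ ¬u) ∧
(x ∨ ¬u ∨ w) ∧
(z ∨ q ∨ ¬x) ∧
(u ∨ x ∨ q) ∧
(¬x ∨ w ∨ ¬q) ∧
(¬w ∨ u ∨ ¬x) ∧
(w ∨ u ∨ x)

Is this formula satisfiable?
Yes

Yes, the formula is satisfiable.

One satisfying assignment is: z=False, x=False, q=True, w=True, u=False

Verification: With this assignment, all 18 clauses evaluate to true.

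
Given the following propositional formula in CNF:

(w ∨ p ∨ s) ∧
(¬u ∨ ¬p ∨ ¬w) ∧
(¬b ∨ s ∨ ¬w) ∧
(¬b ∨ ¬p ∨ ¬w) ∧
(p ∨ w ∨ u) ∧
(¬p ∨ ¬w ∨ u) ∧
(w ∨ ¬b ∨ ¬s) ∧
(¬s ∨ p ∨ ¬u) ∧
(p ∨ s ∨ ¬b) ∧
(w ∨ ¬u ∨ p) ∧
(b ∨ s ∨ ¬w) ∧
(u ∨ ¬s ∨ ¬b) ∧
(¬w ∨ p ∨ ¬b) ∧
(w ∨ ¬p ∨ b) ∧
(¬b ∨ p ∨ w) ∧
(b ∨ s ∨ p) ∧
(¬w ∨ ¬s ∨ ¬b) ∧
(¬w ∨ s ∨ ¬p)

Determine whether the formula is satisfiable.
Yes

Yes, the formula is satisfiable.

One satisfying assignment is: w=False, s=False, u=False, b=True, p=True

Verification: With this assignment, all 18 clauses evaluate to true.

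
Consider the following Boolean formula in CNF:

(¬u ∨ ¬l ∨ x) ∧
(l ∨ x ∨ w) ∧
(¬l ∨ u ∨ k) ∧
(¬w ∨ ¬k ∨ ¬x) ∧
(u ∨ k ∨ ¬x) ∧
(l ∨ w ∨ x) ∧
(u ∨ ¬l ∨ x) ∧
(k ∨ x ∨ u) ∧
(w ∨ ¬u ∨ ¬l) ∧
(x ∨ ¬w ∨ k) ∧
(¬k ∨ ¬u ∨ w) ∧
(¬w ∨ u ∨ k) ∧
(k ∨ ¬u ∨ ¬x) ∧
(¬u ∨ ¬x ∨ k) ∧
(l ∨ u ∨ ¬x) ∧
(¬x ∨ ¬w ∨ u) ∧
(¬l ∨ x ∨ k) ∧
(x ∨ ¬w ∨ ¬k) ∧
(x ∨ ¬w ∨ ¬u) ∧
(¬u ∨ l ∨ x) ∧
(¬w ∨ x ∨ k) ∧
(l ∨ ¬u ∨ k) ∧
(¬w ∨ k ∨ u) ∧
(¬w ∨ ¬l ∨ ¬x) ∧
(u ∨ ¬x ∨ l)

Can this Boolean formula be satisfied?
Yes

Yes, the formula is satisfiable.

One satisfying assignment is: k=True, x=True, w=False, l=True, u=False

Verification: With this assignment, all 25 clauses evaluate to true.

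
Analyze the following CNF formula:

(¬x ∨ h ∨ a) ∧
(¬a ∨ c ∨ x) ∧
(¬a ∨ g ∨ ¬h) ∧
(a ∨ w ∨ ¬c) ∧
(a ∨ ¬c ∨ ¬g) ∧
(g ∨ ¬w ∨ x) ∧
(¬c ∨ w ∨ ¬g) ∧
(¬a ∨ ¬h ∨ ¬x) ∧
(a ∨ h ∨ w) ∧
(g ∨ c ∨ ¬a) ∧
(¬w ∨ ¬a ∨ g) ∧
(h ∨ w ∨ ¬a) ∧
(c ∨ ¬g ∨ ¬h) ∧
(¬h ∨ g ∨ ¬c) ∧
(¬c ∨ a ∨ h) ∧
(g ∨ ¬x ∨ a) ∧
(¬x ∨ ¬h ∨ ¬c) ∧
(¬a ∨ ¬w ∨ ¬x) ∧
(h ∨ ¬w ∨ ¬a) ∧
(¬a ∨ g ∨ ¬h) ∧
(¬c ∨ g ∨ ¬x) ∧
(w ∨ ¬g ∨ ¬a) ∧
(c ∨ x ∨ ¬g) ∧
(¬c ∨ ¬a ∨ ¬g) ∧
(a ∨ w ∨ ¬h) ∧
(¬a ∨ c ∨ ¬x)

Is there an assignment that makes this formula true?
No

No, the formula is not satisfiable.

No assignment of truth values to the variables can make all 26 clauses true simultaneously.

The formula is UNSAT (unsatisfiable).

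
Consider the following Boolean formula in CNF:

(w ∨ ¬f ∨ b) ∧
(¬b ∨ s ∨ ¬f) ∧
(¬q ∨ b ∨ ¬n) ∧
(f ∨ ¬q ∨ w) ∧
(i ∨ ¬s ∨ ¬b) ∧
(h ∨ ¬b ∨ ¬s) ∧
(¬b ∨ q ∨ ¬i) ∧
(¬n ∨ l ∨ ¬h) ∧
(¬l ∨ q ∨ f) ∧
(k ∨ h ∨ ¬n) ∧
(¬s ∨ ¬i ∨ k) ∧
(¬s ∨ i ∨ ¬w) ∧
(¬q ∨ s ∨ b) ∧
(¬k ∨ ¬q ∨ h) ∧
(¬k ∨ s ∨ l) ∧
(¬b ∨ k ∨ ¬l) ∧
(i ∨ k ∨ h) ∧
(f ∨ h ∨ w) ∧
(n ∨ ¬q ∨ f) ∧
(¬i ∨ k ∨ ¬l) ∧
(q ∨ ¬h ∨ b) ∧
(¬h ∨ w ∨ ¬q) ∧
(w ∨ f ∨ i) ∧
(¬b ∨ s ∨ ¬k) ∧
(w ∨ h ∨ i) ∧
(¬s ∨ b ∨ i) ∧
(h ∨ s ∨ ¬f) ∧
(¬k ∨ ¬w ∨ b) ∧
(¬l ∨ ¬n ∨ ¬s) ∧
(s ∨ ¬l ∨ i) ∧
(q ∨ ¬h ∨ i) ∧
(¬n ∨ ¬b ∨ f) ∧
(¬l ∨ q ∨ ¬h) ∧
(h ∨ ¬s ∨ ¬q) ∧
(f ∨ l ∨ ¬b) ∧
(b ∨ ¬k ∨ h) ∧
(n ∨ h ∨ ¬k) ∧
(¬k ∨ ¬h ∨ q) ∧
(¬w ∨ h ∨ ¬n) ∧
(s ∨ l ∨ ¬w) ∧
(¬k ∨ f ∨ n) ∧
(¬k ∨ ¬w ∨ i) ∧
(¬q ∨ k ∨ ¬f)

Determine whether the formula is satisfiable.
Yes

Yes, the formula is satisfiable.

One satisfying assignment is: n=False, h=True, f=True, k=True, i=True, q=True, b=True, l=True, w=True, s=True

Verification: With this assignment, all 43 clauses evaluate to true.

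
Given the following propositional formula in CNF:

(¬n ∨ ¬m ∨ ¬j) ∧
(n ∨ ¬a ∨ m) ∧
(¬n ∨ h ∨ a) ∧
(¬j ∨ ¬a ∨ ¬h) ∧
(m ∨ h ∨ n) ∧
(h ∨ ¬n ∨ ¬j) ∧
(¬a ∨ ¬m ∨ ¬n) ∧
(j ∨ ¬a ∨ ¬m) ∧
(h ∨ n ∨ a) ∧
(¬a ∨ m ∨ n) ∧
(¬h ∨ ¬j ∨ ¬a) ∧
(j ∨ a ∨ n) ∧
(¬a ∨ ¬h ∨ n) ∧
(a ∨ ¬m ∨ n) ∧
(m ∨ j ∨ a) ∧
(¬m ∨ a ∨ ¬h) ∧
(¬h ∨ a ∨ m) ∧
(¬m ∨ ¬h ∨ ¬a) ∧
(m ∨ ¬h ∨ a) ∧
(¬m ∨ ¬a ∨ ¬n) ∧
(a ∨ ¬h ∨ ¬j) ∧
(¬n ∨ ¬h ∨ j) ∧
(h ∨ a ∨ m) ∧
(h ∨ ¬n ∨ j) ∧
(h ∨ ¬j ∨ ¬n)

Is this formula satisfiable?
Yes

Yes, the formula is satisfiable.

One satisfying assignment is: m=True, n=False, h=False, j=True, a=True

Verification: With this assignment, all 25 clauses evaluate to true.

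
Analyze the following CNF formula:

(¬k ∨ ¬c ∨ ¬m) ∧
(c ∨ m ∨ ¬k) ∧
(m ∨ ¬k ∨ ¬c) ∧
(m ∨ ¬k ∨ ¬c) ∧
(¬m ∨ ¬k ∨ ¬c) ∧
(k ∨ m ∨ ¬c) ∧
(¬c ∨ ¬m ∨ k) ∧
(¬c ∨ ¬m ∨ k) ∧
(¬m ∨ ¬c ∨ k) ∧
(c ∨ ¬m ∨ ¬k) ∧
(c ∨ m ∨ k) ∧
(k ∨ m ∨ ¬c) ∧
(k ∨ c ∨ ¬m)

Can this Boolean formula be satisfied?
No

No, the formula is not satisfiable.

No assignment of truth values to the variables can make all 13 clauses true simultaneously.

The formula is UNSAT (unsatisfiable).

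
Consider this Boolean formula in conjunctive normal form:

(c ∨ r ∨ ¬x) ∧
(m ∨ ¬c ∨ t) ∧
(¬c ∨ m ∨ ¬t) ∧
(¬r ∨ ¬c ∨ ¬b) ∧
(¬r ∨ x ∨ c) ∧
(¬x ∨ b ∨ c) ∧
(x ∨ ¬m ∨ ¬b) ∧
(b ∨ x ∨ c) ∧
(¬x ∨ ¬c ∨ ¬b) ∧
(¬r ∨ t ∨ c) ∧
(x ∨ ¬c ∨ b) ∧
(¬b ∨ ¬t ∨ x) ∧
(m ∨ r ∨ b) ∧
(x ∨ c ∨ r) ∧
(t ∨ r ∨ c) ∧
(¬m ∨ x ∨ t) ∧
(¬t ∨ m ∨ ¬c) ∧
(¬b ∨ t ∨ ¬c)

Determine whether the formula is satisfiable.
Yes

Yes, the formula is satisfiable.

One satisfying assignment is: r=False, c=True, b=False, x=True, m=True, t=False

Verification: With this assignment, all 18 clauses evaluate to true.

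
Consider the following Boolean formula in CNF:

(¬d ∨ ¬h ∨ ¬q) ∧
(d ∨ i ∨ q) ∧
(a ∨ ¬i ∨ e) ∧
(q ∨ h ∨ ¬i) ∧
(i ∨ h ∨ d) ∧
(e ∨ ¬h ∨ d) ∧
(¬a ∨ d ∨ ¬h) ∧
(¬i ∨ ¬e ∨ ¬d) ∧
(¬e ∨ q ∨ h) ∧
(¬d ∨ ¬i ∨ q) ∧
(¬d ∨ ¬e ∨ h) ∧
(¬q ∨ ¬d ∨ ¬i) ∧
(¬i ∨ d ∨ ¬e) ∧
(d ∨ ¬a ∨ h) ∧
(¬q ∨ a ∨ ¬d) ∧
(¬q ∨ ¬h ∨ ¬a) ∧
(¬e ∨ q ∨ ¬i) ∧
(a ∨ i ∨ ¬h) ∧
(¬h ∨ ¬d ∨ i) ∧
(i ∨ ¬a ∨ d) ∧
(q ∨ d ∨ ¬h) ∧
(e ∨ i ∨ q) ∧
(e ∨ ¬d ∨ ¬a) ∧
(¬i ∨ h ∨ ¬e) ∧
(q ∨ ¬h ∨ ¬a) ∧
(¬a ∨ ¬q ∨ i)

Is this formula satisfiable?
No

No, the formula is not satisfiable.

No assignment of truth values to the variables can make all 26 clauses true simultaneously.

The formula is UNSAT (unsatisfiable).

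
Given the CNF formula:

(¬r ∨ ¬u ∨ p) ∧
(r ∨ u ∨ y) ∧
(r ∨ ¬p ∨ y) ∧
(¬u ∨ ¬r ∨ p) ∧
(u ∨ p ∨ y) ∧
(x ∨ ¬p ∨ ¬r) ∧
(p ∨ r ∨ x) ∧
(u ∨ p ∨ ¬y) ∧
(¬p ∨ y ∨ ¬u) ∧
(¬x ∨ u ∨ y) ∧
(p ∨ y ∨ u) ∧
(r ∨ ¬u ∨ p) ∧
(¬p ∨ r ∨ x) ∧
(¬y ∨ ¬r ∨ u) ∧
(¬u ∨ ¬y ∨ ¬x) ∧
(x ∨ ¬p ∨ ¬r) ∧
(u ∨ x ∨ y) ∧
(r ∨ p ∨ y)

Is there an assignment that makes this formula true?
Yes

Yes, the formula is satisfiable.

One satisfying assignment is: u=False, p=True, r=False, x=True, y=True

Verification: With this assignment, all 18 clauses evaluate to true.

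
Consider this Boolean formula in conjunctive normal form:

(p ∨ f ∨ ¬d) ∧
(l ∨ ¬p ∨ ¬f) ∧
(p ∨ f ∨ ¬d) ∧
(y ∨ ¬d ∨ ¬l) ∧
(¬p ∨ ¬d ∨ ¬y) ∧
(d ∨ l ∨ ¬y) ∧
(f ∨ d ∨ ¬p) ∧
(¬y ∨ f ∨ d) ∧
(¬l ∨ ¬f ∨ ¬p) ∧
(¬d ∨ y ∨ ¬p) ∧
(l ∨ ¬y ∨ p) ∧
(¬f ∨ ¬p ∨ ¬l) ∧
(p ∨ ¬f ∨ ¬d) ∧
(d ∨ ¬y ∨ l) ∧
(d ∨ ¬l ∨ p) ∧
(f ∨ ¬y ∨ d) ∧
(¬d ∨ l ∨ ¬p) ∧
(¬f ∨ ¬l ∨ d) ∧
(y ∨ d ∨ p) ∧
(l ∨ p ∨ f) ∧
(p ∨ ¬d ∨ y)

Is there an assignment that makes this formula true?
No

No, the formula is not satisfiable.

No assignment of truth values to the variables can make all 21 clauses true simultaneously.

The formula is UNSAT (unsatisfiable).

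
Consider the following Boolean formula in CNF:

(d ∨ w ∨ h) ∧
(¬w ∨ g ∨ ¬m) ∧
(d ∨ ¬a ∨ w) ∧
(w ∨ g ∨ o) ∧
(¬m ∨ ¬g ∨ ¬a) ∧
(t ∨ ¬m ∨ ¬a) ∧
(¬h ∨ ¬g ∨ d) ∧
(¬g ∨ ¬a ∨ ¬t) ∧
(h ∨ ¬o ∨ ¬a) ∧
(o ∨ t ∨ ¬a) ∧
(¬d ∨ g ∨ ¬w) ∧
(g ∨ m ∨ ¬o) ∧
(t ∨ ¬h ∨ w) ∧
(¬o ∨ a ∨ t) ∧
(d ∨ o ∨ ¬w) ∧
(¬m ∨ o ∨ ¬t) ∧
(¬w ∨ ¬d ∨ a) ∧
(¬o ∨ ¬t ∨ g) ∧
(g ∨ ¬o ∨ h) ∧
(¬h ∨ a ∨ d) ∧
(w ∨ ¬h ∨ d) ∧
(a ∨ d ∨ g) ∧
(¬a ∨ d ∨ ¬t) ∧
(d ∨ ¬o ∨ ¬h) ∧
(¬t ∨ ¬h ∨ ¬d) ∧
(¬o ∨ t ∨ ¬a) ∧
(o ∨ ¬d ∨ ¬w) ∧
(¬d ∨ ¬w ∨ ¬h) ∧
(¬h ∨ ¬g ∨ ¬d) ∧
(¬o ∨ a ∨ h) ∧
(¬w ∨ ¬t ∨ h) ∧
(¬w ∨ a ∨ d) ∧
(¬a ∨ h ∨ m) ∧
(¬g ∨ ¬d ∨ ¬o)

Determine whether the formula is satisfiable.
Yes

Yes, the formula is satisfiable.

One satisfying assignment is: d=True, a=False, m=True, g=True, h=False, o=False, w=False, t=False

Verification: With this assignment, all 34 clauses evaluate to true.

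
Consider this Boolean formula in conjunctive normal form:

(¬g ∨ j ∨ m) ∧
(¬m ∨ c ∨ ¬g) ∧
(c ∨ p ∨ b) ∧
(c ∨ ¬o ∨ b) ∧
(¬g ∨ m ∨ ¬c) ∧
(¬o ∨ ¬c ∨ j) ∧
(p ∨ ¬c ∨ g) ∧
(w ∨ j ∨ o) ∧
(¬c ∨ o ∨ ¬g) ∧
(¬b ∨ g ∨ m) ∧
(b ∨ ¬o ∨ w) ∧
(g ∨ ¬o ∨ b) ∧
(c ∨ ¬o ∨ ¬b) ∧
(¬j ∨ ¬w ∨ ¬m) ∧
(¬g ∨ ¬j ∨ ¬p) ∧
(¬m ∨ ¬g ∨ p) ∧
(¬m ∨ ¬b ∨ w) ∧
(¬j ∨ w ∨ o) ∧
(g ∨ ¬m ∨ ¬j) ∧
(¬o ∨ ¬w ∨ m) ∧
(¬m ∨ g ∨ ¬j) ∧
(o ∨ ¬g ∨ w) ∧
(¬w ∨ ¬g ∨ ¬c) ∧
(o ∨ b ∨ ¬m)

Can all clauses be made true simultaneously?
Yes

Yes, the formula is satisfiable.

One satisfying assignment is: m=True, b=True, w=True, o=False, p=False, j=False, g=False, c=False

Verification: With this assignment, all 24 clauses evaluate to true.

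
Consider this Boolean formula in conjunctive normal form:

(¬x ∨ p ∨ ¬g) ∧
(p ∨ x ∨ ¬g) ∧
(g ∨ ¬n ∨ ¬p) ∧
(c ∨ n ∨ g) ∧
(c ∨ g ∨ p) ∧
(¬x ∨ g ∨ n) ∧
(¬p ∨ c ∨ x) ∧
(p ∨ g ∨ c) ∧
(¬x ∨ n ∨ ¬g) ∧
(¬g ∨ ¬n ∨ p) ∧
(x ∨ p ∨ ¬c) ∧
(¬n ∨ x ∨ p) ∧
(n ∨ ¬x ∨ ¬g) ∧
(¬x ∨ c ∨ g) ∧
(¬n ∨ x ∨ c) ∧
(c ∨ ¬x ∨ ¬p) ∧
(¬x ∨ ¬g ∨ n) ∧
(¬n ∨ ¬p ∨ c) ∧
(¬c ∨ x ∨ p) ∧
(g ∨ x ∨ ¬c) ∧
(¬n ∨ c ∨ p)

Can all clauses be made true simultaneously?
Yes

Yes, the formula is satisfiable.

One satisfying assignment is: n=True, p=False, g=False, x=True, c=True

Verification: With this assignment, all 21 clauses evaluate to true.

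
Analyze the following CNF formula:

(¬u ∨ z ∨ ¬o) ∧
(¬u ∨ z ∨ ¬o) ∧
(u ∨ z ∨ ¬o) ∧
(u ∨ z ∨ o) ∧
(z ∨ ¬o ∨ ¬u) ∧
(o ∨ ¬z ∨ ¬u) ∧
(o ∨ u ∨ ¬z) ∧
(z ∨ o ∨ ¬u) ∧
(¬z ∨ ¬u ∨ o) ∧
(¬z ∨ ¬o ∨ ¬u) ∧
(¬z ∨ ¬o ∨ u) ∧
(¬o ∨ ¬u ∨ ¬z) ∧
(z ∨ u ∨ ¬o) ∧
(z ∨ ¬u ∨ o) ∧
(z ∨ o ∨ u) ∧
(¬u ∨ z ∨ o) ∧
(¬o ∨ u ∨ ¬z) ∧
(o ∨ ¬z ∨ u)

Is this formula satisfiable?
No

No, the formula is not satisfiable.

No assignment of truth values to the variables can make all 18 clauses true simultaneously.

The formula is UNSAT (unsatisfiable).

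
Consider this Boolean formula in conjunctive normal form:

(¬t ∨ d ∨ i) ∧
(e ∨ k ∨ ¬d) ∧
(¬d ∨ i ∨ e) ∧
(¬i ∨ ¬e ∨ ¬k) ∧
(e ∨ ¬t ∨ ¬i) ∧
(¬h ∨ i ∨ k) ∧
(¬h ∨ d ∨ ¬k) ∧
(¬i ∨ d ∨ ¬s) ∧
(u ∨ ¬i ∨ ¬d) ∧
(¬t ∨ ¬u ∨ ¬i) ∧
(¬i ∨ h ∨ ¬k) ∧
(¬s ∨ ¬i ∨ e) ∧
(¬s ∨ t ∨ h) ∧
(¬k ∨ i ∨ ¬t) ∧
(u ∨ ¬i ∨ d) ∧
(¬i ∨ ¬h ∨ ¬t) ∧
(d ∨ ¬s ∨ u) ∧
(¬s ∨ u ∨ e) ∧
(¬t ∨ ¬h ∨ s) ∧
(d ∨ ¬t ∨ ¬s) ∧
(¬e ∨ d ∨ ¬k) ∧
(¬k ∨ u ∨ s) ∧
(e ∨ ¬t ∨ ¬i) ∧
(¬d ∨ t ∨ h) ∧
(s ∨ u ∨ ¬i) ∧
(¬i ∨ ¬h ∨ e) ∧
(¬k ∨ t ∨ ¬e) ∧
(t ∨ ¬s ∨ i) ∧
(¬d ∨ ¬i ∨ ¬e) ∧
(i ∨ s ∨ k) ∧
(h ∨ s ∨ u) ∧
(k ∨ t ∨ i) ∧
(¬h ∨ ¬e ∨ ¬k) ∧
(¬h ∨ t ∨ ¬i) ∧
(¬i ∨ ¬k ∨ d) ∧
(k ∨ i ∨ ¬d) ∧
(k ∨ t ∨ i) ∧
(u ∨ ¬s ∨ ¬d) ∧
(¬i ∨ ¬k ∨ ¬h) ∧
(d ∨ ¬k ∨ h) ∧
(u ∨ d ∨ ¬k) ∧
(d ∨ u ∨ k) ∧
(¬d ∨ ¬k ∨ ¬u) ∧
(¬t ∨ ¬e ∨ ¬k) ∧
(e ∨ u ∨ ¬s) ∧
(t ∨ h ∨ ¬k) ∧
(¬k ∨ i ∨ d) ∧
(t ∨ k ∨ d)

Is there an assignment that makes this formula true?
No

No, the formula is not satisfiable.

No assignment of truth values to the variables can make all 48 clauses true simultaneously.

The formula is UNSAT (unsatisfiable).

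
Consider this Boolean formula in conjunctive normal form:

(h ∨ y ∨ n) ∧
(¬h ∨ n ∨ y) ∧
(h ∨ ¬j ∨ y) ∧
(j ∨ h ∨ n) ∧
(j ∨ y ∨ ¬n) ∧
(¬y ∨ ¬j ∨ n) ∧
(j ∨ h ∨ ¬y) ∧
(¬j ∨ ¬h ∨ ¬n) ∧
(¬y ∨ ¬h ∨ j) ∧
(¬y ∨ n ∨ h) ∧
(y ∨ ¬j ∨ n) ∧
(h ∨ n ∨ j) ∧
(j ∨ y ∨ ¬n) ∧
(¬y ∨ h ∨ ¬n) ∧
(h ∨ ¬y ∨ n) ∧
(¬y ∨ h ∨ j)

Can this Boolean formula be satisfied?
No

No, the formula is not satisfiable.

No assignment of truth values to the variables can make all 16 clauses true simultaneously.

The formula is UNSAT (unsatisfiable).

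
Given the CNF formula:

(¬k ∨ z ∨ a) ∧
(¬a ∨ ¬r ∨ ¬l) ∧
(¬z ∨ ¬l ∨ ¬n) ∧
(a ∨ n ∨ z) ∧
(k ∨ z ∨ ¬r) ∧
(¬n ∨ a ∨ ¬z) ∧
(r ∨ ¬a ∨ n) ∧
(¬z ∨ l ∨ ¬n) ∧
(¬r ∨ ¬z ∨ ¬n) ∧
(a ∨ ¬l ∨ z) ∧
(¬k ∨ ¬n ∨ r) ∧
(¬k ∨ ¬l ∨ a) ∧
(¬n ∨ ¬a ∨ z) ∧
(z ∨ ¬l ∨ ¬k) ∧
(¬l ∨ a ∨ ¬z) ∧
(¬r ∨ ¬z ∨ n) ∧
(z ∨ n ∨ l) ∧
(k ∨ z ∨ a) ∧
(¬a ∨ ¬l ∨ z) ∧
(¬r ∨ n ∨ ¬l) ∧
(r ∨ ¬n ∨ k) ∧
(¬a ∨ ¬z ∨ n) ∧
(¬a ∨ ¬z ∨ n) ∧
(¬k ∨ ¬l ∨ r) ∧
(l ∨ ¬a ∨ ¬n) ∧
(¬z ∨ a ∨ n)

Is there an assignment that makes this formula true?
No

No, the formula is not satisfiable.

No assignment of truth values to the variables can make all 26 clauses true simultaneously.

The formula is UNSAT (unsatisfiable).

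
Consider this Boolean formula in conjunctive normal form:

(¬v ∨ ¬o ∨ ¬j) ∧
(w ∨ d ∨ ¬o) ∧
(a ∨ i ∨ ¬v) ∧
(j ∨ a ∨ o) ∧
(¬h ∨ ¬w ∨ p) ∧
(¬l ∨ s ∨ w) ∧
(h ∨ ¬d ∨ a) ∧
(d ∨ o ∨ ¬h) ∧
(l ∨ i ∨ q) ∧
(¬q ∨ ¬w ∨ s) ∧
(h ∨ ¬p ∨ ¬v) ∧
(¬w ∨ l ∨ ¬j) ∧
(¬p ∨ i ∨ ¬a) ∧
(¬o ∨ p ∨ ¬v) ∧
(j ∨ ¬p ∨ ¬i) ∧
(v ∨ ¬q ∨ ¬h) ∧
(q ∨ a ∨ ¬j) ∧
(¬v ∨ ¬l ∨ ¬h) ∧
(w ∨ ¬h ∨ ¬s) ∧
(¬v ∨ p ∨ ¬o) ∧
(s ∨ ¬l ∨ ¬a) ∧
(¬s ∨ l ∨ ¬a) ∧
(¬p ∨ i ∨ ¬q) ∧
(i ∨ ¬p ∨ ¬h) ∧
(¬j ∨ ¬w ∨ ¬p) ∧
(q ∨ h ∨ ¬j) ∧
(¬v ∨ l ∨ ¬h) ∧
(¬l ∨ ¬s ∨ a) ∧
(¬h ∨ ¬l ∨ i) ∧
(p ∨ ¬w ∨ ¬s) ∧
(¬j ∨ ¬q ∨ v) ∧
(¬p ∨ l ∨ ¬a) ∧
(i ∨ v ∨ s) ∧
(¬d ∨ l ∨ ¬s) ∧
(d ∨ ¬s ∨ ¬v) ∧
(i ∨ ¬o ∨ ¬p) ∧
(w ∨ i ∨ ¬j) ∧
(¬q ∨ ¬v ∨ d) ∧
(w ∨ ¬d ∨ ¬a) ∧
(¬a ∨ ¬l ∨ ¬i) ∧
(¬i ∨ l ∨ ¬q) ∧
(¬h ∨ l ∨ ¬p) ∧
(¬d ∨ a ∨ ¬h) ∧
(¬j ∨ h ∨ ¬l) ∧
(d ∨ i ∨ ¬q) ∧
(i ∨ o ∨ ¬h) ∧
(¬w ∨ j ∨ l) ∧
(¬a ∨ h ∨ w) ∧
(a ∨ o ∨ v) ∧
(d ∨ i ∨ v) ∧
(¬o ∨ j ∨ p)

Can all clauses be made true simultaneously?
No

No, the formula is not satisfiable.

No assignment of truth values to the variables can make all 51 clauses true simultaneously.

The formula is UNSAT (unsatisfiable).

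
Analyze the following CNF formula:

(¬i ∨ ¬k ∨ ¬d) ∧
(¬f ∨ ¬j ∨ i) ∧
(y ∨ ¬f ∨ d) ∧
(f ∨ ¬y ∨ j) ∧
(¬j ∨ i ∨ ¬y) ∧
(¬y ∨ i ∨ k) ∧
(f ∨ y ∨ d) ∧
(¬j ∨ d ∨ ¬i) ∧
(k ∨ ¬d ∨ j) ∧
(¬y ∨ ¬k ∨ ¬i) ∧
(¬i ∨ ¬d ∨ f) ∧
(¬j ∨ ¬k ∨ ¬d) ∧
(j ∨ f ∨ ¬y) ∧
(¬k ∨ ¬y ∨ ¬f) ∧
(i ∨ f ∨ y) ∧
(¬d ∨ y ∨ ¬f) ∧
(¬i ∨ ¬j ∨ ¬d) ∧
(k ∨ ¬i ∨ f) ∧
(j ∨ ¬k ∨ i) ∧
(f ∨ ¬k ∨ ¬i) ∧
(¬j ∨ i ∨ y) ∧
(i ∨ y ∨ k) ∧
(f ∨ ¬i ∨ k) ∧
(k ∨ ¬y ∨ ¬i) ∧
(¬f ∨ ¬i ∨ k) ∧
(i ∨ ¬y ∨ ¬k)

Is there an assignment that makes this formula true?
No

No, the formula is not satisfiable.

No assignment of truth values to the variables can make all 26 clauses true simultaneously.

The formula is UNSAT (unsatisfiable).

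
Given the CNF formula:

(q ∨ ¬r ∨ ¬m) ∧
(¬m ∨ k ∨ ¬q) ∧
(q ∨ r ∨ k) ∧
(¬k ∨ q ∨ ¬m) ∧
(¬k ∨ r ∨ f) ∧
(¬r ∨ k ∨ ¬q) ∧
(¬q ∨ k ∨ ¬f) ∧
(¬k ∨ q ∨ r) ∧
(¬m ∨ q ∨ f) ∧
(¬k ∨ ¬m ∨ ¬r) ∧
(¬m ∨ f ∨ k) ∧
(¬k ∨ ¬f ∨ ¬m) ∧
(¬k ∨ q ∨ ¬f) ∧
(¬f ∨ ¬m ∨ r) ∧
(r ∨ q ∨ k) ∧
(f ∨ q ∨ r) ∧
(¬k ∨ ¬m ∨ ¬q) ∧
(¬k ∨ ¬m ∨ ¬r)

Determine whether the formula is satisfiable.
Yes

Yes, the formula is satisfiable.

One satisfying assignment is: m=False, f=False, r=True, k=False, q=False

Verification: With this assignment, all 18 clauses evaluate to true.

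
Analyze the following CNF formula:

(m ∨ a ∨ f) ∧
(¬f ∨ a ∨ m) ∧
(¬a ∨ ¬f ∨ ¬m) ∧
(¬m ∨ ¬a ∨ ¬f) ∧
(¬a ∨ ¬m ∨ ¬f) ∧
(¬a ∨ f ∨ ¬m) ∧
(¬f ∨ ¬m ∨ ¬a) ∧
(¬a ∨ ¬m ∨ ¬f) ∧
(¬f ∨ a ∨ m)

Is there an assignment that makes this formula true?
Yes

Yes, the formula is satisfiable.

One satisfying assignment is: m=False, f=False, a=True

Verification: With this assignment, all 9 clauses evaluate to true.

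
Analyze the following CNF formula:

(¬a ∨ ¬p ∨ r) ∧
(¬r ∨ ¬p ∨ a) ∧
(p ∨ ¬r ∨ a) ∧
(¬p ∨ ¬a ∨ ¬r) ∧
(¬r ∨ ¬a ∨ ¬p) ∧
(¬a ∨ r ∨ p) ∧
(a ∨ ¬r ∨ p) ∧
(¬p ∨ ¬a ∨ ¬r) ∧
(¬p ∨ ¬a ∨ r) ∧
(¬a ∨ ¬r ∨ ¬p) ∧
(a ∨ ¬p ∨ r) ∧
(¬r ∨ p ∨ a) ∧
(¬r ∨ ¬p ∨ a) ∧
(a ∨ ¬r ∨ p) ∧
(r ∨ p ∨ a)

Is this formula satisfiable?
Yes

Yes, the formula is satisfiable.

One satisfying assignment is: p=False, r=True, a=True

Verification: With this assignment, all 15 clauses evaluate to true.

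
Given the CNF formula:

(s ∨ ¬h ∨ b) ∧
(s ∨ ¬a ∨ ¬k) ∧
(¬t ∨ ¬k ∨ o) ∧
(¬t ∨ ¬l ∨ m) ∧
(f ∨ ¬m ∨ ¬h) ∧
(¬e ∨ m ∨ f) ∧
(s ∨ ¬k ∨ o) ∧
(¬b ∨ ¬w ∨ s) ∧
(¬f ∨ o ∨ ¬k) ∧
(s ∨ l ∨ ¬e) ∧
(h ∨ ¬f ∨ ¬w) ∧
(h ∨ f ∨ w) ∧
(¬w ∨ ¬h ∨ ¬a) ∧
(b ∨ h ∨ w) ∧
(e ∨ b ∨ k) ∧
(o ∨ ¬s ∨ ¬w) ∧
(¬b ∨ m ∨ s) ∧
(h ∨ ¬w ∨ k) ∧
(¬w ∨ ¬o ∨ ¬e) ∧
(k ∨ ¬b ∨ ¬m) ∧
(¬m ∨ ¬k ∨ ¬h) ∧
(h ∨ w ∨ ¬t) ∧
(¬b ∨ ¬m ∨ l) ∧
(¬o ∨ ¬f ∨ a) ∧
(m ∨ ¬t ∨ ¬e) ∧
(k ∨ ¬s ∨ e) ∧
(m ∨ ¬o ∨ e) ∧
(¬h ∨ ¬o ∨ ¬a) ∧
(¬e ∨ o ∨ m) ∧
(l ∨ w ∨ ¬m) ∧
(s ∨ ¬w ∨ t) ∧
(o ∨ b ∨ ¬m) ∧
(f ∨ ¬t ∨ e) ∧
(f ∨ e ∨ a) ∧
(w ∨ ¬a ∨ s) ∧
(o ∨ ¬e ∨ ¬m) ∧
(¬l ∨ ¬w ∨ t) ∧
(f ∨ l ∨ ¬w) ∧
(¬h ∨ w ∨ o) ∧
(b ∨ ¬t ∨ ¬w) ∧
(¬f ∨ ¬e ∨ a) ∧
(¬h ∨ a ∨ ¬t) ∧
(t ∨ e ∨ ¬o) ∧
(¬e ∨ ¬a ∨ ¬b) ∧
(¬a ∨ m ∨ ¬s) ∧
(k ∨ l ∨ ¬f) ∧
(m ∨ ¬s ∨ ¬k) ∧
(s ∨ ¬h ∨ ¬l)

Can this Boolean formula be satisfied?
No

No, the formula is not satisfiable.

No assignment of truth values to the variables can make all 48 clauses true simultaneously.

The formula is UNSAT (unsatisfiable).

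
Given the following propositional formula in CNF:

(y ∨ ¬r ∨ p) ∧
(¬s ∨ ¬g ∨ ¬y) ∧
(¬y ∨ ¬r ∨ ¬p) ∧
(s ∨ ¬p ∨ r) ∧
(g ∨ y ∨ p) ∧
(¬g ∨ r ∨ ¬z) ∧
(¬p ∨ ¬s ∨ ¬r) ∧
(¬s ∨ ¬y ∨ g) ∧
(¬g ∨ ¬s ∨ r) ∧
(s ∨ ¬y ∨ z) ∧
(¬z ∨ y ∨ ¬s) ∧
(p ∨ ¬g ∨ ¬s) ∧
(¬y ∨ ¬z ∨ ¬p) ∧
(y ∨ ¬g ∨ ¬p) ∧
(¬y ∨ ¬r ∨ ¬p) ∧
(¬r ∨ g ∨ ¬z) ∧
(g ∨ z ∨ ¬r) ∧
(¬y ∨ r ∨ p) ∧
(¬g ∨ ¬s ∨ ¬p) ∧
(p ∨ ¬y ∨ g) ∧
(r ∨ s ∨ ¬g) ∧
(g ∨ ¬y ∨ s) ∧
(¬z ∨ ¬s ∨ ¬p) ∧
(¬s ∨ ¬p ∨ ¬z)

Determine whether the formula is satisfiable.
Yes

Yes, the formula is satisfiable.

One satisfying assignment is: g=False, r=False, y=False, p=True, z=False, s=True

Verification: With this assignment, all 24 clauses evaluate to true.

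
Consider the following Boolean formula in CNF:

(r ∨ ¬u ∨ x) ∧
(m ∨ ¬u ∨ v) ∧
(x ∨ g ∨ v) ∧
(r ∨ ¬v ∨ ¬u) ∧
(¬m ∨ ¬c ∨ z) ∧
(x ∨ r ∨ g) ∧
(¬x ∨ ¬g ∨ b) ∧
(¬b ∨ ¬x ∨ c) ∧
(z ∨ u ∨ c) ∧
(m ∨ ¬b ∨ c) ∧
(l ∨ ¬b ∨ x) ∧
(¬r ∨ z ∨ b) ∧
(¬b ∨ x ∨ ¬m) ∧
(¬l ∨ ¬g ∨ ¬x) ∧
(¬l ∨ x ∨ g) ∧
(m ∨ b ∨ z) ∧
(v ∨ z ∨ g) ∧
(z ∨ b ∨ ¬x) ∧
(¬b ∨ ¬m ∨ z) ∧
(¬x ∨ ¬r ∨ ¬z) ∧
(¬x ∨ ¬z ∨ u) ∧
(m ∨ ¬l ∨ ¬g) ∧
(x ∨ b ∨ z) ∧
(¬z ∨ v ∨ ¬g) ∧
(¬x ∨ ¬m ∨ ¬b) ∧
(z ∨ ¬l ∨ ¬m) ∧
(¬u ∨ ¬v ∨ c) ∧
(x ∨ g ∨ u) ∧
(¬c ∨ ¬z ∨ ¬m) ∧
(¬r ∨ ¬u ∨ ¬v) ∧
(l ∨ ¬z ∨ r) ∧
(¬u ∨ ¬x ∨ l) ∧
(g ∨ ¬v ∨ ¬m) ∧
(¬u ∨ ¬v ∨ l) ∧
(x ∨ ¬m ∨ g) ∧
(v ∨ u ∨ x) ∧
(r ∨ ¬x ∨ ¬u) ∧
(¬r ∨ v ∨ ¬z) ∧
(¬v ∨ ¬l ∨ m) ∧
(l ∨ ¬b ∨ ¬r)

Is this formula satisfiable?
Yes

Yes, the formula is satisfiable.

One satisfying assignment is: z=False, m=False, v=True, b=True, l=False, c=True, u=False, r=False, x=True, g=False

Verification: With this assignment, all 40 clauses evaluate to true.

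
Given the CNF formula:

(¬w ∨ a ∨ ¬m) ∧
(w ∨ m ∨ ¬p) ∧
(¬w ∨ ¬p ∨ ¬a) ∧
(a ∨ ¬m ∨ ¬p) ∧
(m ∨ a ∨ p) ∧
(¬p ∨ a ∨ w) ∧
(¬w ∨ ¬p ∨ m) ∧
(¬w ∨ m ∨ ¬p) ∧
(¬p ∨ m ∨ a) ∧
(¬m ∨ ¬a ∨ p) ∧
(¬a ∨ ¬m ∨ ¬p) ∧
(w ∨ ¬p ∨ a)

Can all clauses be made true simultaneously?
Yes

Yes, the formula is satisfiable.

One satisfying assignment is: m=False, a=True, p=False, w=False

Verification: With this assignment, all 12 clauses evaluate to true.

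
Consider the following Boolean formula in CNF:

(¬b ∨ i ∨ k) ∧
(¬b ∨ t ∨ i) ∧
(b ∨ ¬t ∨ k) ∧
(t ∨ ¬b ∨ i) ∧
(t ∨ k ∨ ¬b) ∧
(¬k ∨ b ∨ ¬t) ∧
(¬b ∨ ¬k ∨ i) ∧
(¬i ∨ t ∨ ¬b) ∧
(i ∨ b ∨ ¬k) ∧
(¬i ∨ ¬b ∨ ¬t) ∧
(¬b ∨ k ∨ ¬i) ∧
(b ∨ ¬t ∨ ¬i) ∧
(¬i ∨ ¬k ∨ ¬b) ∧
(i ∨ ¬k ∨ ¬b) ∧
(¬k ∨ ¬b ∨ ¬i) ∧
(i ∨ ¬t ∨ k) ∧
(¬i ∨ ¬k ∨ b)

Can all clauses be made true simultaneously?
Yes

Yes, the formula is satisfiable.

One satisfying assignment is: k=False, i=False, b=False, t=False

Verification: With this assignment, all 17 clauses evaluate to true.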